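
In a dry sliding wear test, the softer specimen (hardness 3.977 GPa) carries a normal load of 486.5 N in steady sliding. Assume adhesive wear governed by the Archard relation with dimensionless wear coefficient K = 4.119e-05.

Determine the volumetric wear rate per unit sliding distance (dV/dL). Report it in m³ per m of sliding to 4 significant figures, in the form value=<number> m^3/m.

The intermediates are shown rounded, and the algebra runs at full float precision. Rounded once at the end, at four significant figures.
Convert: Hardness H = 3.977 GPa = 3.977e+09 Pa.
Expressed in SI base units: W = 486.5 N, H = 3.977e+09 Pa, K = 4.119e-05.
Rate of wear dV/dL = K·W/H: 4.119e-05 · 486.5 / 3.977e+09 = 5.039e-12 m³/m.

value=5.039e-12 m^3/m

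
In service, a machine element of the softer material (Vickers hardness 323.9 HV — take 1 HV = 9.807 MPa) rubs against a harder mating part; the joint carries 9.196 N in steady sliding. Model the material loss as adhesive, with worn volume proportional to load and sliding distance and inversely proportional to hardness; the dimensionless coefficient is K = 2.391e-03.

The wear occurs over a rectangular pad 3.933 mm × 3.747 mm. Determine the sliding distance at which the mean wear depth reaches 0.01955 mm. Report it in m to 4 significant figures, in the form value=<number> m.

value=41.62 m

The intermediates are displayed rounded. All working math carries exact precision; one final rounding: four significant digits.
Convert: Hardness H = 323.9 HV × 9.807 MPa/HV = 3176 MPa = 3.176e+09 Pa.
Convert: Pad sides 3.933 mm × 3.747 mm = 0.003933 m × 0.003747 m. Contact area A = 0.003933 m × 0.003747 m = 1.474e-05 m².
Convert: Depth limit h_lim = 0.01955 mm = 1.955e-05 m.
In SI base units, W = 9.196 N, H = 3.176e+09 Pa, K = 2.391e-03.
Permissible volume V_lim = h_lim·A = 1.955e-05 · 1.474e-05 = 2.881e-10 m³.
Sliding life L = V_lim·H/(K·W) = 2.881e-10 · 3.176e+09 / (2.391e-03 · 9.196) = 41.62 m.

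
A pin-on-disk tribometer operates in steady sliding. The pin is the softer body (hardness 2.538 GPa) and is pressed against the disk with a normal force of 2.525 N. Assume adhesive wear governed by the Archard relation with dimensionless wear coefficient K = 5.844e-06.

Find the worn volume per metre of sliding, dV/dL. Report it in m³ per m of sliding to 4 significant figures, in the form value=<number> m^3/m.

value=5.814e-15 m^3/m

Quoted intermediates are rounded; all arithmetic maintains full precision; rounded once at the end to four significant digits.
Hardness H = 2.538 GPa = 2.538e+09 Pa.
In SI base units: W = 2.525 N, H = 2.538e+09 Pa, K = 5.844e-06.
Volumetric rate dV/dL = K·W/H (no L dependence): 5.844e-06 · 2.525 / 2.538e+09 = 5.814e-15 m³/m.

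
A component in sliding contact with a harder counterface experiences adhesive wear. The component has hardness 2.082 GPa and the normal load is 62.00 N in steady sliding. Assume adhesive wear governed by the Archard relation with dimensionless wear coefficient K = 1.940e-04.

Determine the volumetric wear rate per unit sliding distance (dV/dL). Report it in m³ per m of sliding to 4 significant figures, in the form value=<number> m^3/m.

Every step runs at exact precision — intermediate values are shown rounded. Rounded just once to four significant digits.
Convert: Hardness H = 2.082 GPa = 2.082e+09 Pa.
Restated in SI base units: W = 62.00 N, H = 2.082e+09 Pa, K = 1.940e-04.
Volumetric rate dV/dL = K·W/H (independent of L): 1.940e-04 · 62.00 / 2.082e+09 = 5.777e-12 m³/m.

value=5.777e-12 m^3/m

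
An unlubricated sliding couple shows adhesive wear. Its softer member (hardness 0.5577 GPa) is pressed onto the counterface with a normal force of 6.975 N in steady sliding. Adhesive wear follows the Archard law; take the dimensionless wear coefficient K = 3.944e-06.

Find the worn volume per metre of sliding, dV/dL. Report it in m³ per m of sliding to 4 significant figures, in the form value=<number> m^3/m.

The computation holds exact precision; intermediate values are shown rounded — one last rounding: 4 significant figures.
Convert: Hardness H = 0.5577 GPa = 5.577e+08 Pa.
SI base units throughout: W = 6.975 N, H = 5.577e+08 Pa, K = 3.944e-06.
The wear rate dV/dL = K·W/H (independent of L): 3.944e-06 · 6.975 / 5.577e+08 = 4.933e-14 m³/m.

value=4.933e-14 m^3/m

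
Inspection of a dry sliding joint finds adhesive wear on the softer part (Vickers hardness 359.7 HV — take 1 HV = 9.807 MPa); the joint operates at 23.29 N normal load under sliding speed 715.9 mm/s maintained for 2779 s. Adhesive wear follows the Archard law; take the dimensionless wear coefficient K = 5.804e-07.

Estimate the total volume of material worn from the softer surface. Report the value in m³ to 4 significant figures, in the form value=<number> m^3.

The intermediates are printed rounded; the computation holds exact precision; a lone final rounding to four significant digits.
Sliding speed v = 715.9 mm/s = 0.7159 m/s. Distance L = v·t = 0.7159 m/s × 2779 s = 1989 m.
Hardness H = 359.7 HV × 9.807 MPa/HV = 3528 MPa = 3.528e+09 Pa.
Restated in SI base units: W = 23.29 N, H = 3.528e+09 Pa, K = 5.804e-07.
Volume removed: V = K·W·L/H = 5.804e-07 · 23.29 · 1989 / 3.528e+09 = 7.624e-12 m³.

value=7.624e-12 m^3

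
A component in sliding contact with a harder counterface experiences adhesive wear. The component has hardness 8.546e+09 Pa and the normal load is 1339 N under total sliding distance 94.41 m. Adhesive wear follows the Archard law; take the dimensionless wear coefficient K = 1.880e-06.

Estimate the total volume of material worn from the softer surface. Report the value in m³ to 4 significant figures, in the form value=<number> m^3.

Intermediate values are displayed rounded; every step keeps full precision; rounded just once to 4 significant figures.
Working in SI base units: W = 1339 N, H = 8.546e+09 Pa, K = 1.880e-06.
By Archard's law, V = K·W·L/H = 1.880e-06 · 1339 · 94.41 / 8.546e+09 = 2.781e-11 m³.

value=2.781e-11 m^3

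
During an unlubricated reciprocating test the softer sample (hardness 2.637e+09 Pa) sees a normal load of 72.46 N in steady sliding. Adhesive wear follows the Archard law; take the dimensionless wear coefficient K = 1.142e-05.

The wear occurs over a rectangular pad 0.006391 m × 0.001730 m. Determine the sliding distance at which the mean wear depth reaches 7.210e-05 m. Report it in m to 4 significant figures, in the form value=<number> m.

value=2540 m

Every step carries full float precision — the intermediates are printed rounded — one last rounding, at 4 significant digits.
Contact area A = 0.006391 m × 0.001730 m = 1.106e-05 m².
SI base units throughout: W = 72.46 N, H = 2.637e+09 Pa, K = 1.142e-05.
Permissible volume V_lim = h_lim·A = 7.210e-05 · 1.106e-05 = 7.972e-10 m³.
Sliding life L = V_lim·H/(K·W) = 7.972e-10 · 2.637e+09 / (1.142e-05 · 72.46) = 2540 m.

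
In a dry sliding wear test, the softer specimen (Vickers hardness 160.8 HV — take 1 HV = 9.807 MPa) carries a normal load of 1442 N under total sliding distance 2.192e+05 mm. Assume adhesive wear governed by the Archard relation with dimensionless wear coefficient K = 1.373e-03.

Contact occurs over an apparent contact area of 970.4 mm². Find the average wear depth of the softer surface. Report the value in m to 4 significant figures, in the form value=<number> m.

value=2.836e-04 m

Printed values are rounded — each operation maintains full float precision — rounded just once: 4 significant digits.
Distance covered L = 2.192e+05 mm = 219.2 m.
Hardness H = 160.8 HV × 9.807 MPa/HV = 1577 MPa = 1.577e+09 Pa.
Contact area A = 970.4 mm² = 9.704e-04 m².
In SI base units: W = 1442 N, H = 1.577e+09 Pa, K = 1.373e-03.
Worn volume V = K·W·L/H = 1.373e-03 · 1442 · 219.2 / 1.577e+09 = 2.752e-07 m³.
Mean depth h = V/A = 2.752e-07 / 9.704e-04 = 2.836e-04 m.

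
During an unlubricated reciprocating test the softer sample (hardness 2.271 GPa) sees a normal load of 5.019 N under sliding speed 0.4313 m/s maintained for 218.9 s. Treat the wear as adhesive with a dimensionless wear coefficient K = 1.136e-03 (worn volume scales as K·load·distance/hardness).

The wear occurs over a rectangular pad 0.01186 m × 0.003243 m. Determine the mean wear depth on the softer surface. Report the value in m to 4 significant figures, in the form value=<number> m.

value=6.163e-06 m

All working math runs at exact precision. The intermediates are printed rounded — a single final rounding to four significant figures.
The distance L = v·t = 0.4313 m/s × 218.9 s = 94.41 m.
Hardness H = 2.271 GPa = 2.271e+09 Pa.
Contact area A = 0.01186 m × 0.003243 m = 3.846e-05 m².
As SI base values: W = 5.019 N, H = 2.271e+09 Pa, K = 1.136e-03.
Archard relation: V = K·W·L/H = 1.136e-03 · 5.019 · 94.41 / 2.271e+09 = 2.370e-10 m³.
Depth of wear h = V/A = 2.370e-10 / 3.846e-05 = 6.163e-06 m.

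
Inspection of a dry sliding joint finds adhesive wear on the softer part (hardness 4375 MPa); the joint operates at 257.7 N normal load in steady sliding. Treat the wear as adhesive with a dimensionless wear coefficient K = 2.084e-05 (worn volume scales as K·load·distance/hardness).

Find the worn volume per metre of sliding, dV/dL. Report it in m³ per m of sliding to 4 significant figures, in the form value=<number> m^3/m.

value=1.228e-12 m^3/m

Printed values are rounded; the algebra keeps full precision — rounded once at the end to four significant figures.
Convert: Hardness H = 4375 MPa = 4.375e+09 Pa.
Collected in SI base units: W = 257.7 N, H = 4.375e+09 Pa, K = 2.084e-05.
The wear rate dV/dL = K·W/H: 2.084e-05 · 257.7 / 4.375e+09 = 1.228e-12 m³/m.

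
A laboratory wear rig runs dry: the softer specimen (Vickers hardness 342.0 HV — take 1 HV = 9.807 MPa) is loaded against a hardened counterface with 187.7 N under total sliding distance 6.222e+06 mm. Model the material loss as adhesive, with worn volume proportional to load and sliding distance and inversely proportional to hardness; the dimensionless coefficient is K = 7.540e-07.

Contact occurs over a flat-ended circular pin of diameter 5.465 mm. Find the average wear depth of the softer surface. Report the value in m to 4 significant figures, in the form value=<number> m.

Displayed values are rounded — each operation carries exact precision — one last rounding to four significant digits.
The distance L = 6.222e+06 mm = 6222 m.
Hardness H = 342.0 HV × 9.807 MPa/HV = 3354 MPa = 3.354e+09 Pa.
Pin diameter d = 5.465 mm = 0.005465 m. Contact area A = π·d²/4 = π·(0.005465 m)²/4 = 2.346e-05 m².
SI base units throughout: W = 187.7 N, H = 3.354e+09 Pa, K = 7.540e-07.
Apply Archard: V = K·W·L/H = 7.540e-07 · 187.7 · 6222 / 3.354e+09 = 2.625e-10 m³.
Average depth h = V/A = 2.625e-10 / 2.346e-05 = 1.119e-05 m.

value=1.119e-05 m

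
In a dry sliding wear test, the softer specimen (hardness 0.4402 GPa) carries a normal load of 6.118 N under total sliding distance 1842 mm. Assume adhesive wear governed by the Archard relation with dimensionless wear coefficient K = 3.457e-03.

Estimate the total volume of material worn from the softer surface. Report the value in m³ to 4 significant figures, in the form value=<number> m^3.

Intermediate values are displayed rounded — all arithmetic keeps full precision. Rounded once at the end: 4 significant digits.
Convert: Path length L = 1842 mm = 1.842 m.
Convert: Hardness H = 0.4402 GPa = 4.402e+08 Pa.
Working in SI base units: W = 6.118 N, H = 4.402e+08 Pa, K = 3.457e-03.
The Archard volume V = K·W·L/H = 3.457e-03 · 6.118 · 1.842 / 4.402e+08 = 8.850e-11 m³.

value=8.850e-11 m^3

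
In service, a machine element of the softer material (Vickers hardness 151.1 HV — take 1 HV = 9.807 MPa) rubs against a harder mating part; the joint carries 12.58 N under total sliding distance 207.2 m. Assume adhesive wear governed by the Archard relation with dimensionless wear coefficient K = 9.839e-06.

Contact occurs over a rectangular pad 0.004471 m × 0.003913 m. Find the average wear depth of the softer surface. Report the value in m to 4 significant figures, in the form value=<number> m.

value=9.893e-07 m

Intermediates are shown rounded — all working math maintains exact precision — a single final rounding, at 4 significant digits.
Hardness H = 151.1 HV × 9.807 MPa/HV = 1482 MPa = 1.482e+09 Pa.
Contact area A = 0.004471 m × 0.003913 m = 1.750e-05 m².
Restated in SI base units: W = 12.58 N, H = 1.482e+09 Pa, K = 9.839e-06.
The Archard volume V = K·W·L/H = 9.839e-06 · 12.58 · 207.2 / 1.482e+09 = 1.731e-11 m³.
Depth of wear h = V/A = 1.731e-11 / 1.750e-05 = 9.893e-07 m.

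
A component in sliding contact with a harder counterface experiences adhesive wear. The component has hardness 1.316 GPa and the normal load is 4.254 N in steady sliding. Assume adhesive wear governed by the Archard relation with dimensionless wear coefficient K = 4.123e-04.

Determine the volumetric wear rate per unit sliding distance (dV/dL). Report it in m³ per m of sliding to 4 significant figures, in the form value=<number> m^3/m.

Intermediate values are displayed rounded, and each operation runs at exact precision — one final rounding: 4 significant figures.
Hardness H = 1.316 GPa = 1.316e+09 Pa.
As SI base values: W = 4.254 N, H = 1.316e+09 Pa, K = 4.123e-04.
The wear rate dV/dL = K·W/H — distance-free: 4.123e-04 · 4.254 / 1.316e+09 = 1.333e-12 m³/m.

value=1.333e-12 m^3/m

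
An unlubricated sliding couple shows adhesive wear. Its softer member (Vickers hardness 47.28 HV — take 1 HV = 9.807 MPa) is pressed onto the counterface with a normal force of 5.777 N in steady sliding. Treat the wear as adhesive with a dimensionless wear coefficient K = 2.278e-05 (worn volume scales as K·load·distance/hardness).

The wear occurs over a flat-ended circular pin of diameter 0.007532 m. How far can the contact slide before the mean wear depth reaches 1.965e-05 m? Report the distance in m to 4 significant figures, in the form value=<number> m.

Intermediates appear rounded. All working math keeps exact precision — rounded just once to four significant figures.
Hardness H = 47.28 HV × 9.807 MPa/HV = 463.7 MPa = 4.637e+08 Pa.
Contact area A = π·d²/4 = π·(0.007532 m)²/4 = 4.456e-05 m².
As SI base values: W = 5.777 N, H = 4.637e+08 Pa, K = 2.278e-05.
Permissible volume V_lim = h_lim·A = 1.965e-05 · 4.456e-05 = 8.755e-10 m³.
So the life L = V_lim·H/(K·W) = 8.755e-10 · 4.637e+08 / (2.278e-05 · 5.777) = 3085 m.

value=3085 m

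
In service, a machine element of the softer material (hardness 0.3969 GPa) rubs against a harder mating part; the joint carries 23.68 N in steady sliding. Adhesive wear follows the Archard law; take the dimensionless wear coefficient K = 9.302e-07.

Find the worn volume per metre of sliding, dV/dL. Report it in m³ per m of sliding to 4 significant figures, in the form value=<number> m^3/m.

Intermediates appear rounded; the computation maintains exact precision — one last rounding, at 4 significant digits.
Convert: Hardness H = 0.3969 GPa = 3.969e+08 Pa.
SI base units throughout: W = 23.68 N, H = 3.969e+08 Pa, K = 9.302e-07.
The wear rate dV/dL = K·W/H: 9.302e-07 · 23.68 / 3.969e+08 = 5.550e-14 m³/m.

value=5.550e-14 m^3/m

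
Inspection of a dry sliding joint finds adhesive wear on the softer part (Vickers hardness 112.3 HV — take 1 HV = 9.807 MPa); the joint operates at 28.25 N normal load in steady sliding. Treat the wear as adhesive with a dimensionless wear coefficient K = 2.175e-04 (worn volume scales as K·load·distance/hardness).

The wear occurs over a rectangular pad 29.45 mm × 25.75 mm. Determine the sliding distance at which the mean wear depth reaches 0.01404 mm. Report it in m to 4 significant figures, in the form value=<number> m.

value=1908 m

The computation runs at full float precision, and intermediates appear rounded. Rounded once at the end to 4 significant figures.
Hardness H = 112.3 HV × 9.807 MPa/HV = 1101 MPa = 1.101e+09 Pa.
Pad sides 29.45 mm × 25.75 mm = 0.02945 m × 0.02575 m. Contact area A = 0.02945 m × 0.02575 m = 7.583e-04 m².
Depth limit h_lim = 0.01404 mm = 1.404e-05 m.
In SI base units: W = 28.25 N, H = 1.101e+09 Pa, K = 2.175e-04.
Allowed volume V_lim = h_lim·A = 1.404e-05 · 7.583e-04 = 1.065e-08 m³.
So the life L = V_lim·H/(K·W) = 1.065e-08 · 1.101e+09 / (2.175e-04 · 28.25) = 1908 m.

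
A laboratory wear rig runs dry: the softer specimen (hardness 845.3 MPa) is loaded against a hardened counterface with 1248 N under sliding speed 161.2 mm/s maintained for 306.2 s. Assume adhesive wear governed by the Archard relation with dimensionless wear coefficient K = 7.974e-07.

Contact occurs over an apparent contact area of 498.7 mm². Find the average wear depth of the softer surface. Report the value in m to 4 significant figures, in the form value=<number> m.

value=1.165e-07 m

The computation carries exact precision, and the intermediates appear rounded. Rounded once at the end: four significant figures.
Sliding speed v = 161.2 mm/s = 0.1612 m/s. Path length L = v·t = 0.1612 m/s × 306.2 s = 49.36 m.
Hardness H = 845.3 MPa = 8.453e+08 Pa.
Contact area A = 498.7 mm² = 4.987e-04 m².
Working in SI base units: W = 1248 N, H = 8.453e+08 Pa, K = 7.974e-07.
By Archard's law, V = K·W·L/H = 7.974e-07 · 1248 · 49.36 / 8.453e+08 = 5.811e-11 m³.
Wear depth h = V/A = 5.811e-11 / 4.987e-04 = 1.165e-07 m.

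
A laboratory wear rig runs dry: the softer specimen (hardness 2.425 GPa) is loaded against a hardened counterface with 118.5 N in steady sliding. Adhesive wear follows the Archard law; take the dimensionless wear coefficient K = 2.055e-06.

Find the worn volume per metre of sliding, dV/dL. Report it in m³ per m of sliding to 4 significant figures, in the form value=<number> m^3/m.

value=1.004e-13 m^3/m

Each operation maintains exact precision. Displayed values are rounded; one last rounding: 4 significant digits.
Convert: Hardness H = 2.425 GPa = 2.425e+09 Pa.
Restated in SI base units: W = 118.5 N, H = 2.425e+09 Pa, K = 2.055e-06.
Wear rate dV/dL = K·W/H, so: 2.055e-06 · 118.5 / 2.425e+09 = 1.004e-13 m³/m.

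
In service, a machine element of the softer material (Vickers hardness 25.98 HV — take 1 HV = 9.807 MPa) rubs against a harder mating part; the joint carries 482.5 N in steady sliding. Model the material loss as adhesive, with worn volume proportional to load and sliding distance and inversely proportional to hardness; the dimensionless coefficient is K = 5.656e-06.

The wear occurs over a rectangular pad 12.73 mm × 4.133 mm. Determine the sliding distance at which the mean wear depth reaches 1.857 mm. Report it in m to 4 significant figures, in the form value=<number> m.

value=9122 m

Intermediates are printed rounded, and all arithmetic holds exact precision; a single final rounding: 4 significant figures.
Hardness H = 25.98 HV × 9.807 MPa/HV = 254.8 MPa = 2.548e+08 Pa.
Pad sides 12.73 mm × 4.133 mm = 0.01273 m × 0.004133 m. Contact area A = 0.01273 m × 0.004133 m = 5.261e-05 m².
Depth limit h_lim = 1.857 mm = 0.001857 m.
Expressed in SI base units: W = 482.5 N, H = 2.548e+08 Pa, K = 5.656e-06.
Permissible volume V_lim = h_lim·A = 0.001857 · 5.261e-05 = 9.770e-08 m³.
Sliding life L = V_lim·H/(K·W) = 9.770e-08 · 2.548e+08 / (5.656e-06 · 482.5) = 9122 m.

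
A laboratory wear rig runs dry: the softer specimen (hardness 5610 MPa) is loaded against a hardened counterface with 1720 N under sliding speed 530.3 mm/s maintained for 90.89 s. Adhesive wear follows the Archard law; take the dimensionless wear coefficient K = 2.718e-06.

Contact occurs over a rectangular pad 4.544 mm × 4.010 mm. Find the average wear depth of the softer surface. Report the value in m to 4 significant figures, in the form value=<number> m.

All working math carries exact precision, and intermediates are displayed rounded; a lone final rounding: 4 significant digits.
Convert: Sliding speed v = 530.3 mm/s = 0.5303 m/s. Total distance L = v·t = 0.5303 m/s × 90.89 s = 48.20 m.
Convert: Hardness H = 5610 MPa = 5.610e+09 Pa.
Convert: Pad sides 4.544 mm × 4.010 mm = 0.004544 m × 0.004010 m. Contact area A = 0.004544 m × 0.004010 m = 1.822e-05 m².
In SI base units: W = 1720 N, H = 5.610e+09 Pa, K = 2.718e-06.
Wear volume V = K·W·L/H = 2.718e-06 · 1720 · 48.20 / 5.610e+09 = 4.017e-11 m³.
Depth h = V/A = 4.017e-11 / 1.822e-05 = 2.204e-06 m.

value=2.204e-06 m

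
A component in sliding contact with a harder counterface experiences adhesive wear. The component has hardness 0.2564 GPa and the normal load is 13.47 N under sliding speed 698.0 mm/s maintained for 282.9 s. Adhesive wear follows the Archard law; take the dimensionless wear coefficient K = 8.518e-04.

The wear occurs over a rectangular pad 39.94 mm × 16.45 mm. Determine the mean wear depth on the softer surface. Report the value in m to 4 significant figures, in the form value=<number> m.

The intermediates appear rounded — the algebra carries exact precision, and a single final rounding: four significant digits.
Convert: Sliding speed v = 698.0 mm/s = 0.6980 m/s. Distance L = v·t = 0.6980 m/s × 282.9 s = 197.5 m.
Convert: Hardness H = 0.2564 GPa = 2.564e+08 Pa.
Convert: Pad sides 39.94 mm × 16.45 mm = 0.03994 m × 0.01645 m. Contact area A = 0.03994 m × 0.01645 m = 6.570e-04 m².
Restated in SI base units: W = 13.47 N, H = 2.564e+08 Pa, K = 8.518e-04.
By Archard's law, V = K·W·L/H = 8.518e-04 · 13.47 · 197.5 / 2.564e+08 = 8.836e-09 m³.
Average depth h = V/A = 8.836e-09 / 6.570e-04 = 1.345e-05 m.

value=1.345e-05 m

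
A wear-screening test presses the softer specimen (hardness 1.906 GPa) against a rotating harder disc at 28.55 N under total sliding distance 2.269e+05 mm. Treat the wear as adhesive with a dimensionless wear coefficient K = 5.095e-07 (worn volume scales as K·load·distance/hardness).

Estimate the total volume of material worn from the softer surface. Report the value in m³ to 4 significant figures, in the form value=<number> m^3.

value=1.732e-12 m^3

The algebra holds full float precision, and the intermediates are shown rounded — rounded once at the end to four significant figures.
Distance covered L = 2.269e+05 mm = 226.9 m.
Hardness H = 1.906 GPa = 1.906e+09 Pa.
Working in SI base units: W = 28.55 N, H = 1.906e+09 Pa, K = 5.095e-07.
Wear volume V = K·W·L/H = 5.095e-07 · 28.55 · 226.9 / 1.906e+09 = 1.732e-12 m³.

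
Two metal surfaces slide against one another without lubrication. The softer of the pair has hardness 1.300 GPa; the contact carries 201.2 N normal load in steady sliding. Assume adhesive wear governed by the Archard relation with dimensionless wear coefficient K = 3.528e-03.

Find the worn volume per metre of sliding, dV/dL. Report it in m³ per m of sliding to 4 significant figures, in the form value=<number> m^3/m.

value=5.460e-10 m^3/m

Intermediates appear rounded, and all arithmetic keeps full float precision, and a single final rounding: four significant figures.
Convert: Hardness H = 1.300 GPa = 1.300e+09 Pa.
As SI base values: W = 201.2 N, H = 1.300e+09 Pa, K = 3.528e-03.
Sliding wear rate dV/dL = K·W/H — distance-free: 3.528e-03 · 201.2 / 1.300e+09 = 5.460e-10 m³/m.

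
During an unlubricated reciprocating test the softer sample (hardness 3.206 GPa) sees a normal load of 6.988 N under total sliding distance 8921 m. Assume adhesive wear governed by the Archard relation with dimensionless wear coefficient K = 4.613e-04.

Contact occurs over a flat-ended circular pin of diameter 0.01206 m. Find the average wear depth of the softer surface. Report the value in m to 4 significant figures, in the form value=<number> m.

Displayed values are rounded, and each operation carries exact precision, and a single final rounding to four significant digits.
Hardness H = 3.206 GPa = 3.206e+09 Pa.
Contact area A = π·d²/4 = π·(0.01206 m)²/4 = 1.142e-04 m².
In SI base units, W = 6.988 N, H = 3.206e+09 Pa, K = 4.613e-04.
By Archard's law, V = K·W·L/H = 4.613e-04 · 6.988 · 8921 / 3.206e+09 = 8.970e-09 m³.
Average depth h = V/A = 8.970e-09 / 1.142e-04 = 7.852e-05 m.

value=7.852e-05 m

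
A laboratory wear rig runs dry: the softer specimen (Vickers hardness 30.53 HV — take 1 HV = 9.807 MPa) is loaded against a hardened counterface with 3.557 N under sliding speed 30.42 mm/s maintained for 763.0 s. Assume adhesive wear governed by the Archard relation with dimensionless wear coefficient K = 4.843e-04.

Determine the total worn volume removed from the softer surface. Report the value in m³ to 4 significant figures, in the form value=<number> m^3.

The algebra runs at exact precision. Intermediates appear rounded. Rounded once at the end, at four significant digits.
Sliding speed v = 30.42 mm/s = 0.03042 m/s. The distance L = v·t = 0.03042 m/s × 763.0 s = 23.21 m.
Hardness H = 30.53 HV × 9.807 MPa/HV = 299.4 MPa = 2.994e+08 Pa.
SI base units throughout: W = 3.557 N, H = 2.994e+08 Pa, K = 4.843e-04.
Archard relation: V = K·W·L/H = 4.843e-04 · 3.557 · 23.21 / 2.994e+08 = 1.335e-10 m³.

value=1.335e-10 m^3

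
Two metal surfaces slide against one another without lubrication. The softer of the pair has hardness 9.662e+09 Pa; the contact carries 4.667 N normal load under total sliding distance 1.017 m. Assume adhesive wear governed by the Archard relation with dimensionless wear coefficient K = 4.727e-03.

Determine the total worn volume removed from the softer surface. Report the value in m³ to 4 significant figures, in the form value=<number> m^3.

The intermediates are shown rounded — every step holds exact precision; a single final rounding: 4 significant digits.
Expressed in SI base units: W = 4.667 N, H = 9.662e+09 Pa, K = 4.727e-03.
Apply Archard: V = K·W·L/H = 4.727e-03 · 4.667 · 1.017 / 9.662e+09 = 2.322e-12 m³.

value=2.322e-12 m^3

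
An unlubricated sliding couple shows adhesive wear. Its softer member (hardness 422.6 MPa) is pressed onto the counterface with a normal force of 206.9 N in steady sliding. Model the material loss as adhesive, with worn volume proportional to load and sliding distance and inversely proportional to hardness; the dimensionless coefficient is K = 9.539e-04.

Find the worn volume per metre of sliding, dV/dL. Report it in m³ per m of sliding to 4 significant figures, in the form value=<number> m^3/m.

value=4.670e-10 m^3/m

Intermediate values appear rounded; all working math keeps exact precision; a single final rounding: four significant digits.
Hardness H = 422.6 MPa = 4.226e+08 Pa.
Working in SI base units: W = 206.9 N, H = 4.226e+08 Pa, K = 9.539e-04.
Wear rate dV/dL = K·W/H (no L dependence): 9.539e-04 · 206.9 / 4.226e+08 = 4.670e-10 m³/m.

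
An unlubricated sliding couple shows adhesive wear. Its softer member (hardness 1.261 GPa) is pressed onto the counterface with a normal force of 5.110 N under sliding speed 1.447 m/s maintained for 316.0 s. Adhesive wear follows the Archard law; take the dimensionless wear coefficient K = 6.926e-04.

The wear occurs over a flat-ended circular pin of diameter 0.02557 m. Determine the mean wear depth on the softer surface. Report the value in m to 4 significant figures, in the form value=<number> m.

Shown intermediates are rounded, and the computation maintains full precision, and rounded just once, at four significant figures.
Convert: Sliding distance L = v·t = 1.447 m/s × 316.0 s = 457.3 m.
Convert: Hardness H = 1.261 GPa = 1.261e+09 Pa.
Convert: Contact area A = π·d²/4 = π·(0.02557 m)²/4 = 5.135e-04 m².
Collected in SI base units: W = 5.110 N, H = 1.261e+09 Pa, K = 6.926e-04.
Archard volume V = K·W·L/H = 6.926e-04 · 5.110 · 457.3 / 1.261e+09 = 1.283e-09 m³.
Mean depth h = V/A = 1.283e-09 / 5.135e-04 = 2.499e-06 m.

value=2.499e-06 m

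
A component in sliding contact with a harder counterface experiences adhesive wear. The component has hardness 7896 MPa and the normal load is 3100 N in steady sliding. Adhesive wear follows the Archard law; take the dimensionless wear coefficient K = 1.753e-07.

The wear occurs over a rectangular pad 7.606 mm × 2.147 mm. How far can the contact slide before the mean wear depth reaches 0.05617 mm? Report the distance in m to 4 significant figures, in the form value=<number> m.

value=1.333e+04 m

Each operation keeps full precision; the intermediates are shown rounded, and a lone final rounding, at four significant figures.
Hardness H = 7896 MPa = 7.896e+09 Pa.
Pad sides 7.606 mm × 2.147 mm = 0.007606 m × 0.002147 m. Contact area A = 0.007606 m × 0.002147 m = 1.633e-05 m².
Depth limit h_lim = 0.05617 mm = 5.617e-05 m.
Expressed in SI base units: W = 3100 N, H = 7.896e+09 Pa, K = 1.753e-07.
Permissible volume V_lim = h_lim·A = 5.617e-05 · 1.633e-05 = 9.173e-10 m³.
So the life L = V_lim·H/(K·W) = 9.173e-10 · 7.896e+09 / (1.753e-07 · 3100) = 1.333e+04 m.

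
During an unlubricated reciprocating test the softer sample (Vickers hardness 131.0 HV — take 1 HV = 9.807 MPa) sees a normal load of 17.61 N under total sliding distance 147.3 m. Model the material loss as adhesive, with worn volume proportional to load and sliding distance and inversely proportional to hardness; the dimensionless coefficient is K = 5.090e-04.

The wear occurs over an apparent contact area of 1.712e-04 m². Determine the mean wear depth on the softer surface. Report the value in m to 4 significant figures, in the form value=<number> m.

value=6.003e-06 m

Intermediate values are displayed rounded; the algebra holds full precision, and rounded just once to 4 significant digits.
Convert: Hardness H = 131.0 HV × 9.807 MPa/HV = 1285 MPa = 1.285e+09 Pa.
As SI base values: W = 17.61 N, H = 1.285e+09 Pa, K = 5.090e-04.
Volume removed: V = K·W·L/H = 5.090e-04 · 17.61 · 147.3 / 1.285e+09 = 1.028e-09 m³.
Depth of wear h = V/A = 1.028e-09 / 1.712e-04 = 6.003e-06 m.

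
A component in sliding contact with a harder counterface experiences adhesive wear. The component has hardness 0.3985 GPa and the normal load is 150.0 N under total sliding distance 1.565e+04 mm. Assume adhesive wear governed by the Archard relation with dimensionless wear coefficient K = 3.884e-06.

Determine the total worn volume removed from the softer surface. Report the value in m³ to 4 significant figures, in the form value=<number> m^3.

value=2.288e-11 m^3

Intermediates appear rounded; all arithmetic carries full float precision, and rounded once at the end to 4 significant figures.
Convert: The distance L = 1.565e+04 mm = 15.65 m.
Convert: Hardness H = 0.3985 GPa = 3.985e+08 Pa.
Restated in SI base units: W = 150.0 N, H = 3.985e+08 Pa, K = 3.884e-06.
Archard volume V = K·W·L/H = 3.884e-06 · 150.0 · 15.65 / 3.985e+08 = 2.288e-11 m³.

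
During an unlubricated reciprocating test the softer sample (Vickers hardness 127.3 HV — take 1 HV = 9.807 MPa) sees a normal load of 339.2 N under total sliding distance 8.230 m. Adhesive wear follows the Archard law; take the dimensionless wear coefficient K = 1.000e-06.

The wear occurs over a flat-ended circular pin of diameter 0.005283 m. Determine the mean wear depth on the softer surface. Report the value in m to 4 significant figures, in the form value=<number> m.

Intermediates are printed rounded. The algebra maintains full precision, and rounded just once to four significant figures.
Convert: Hardness H = 127.3 HV × 9.807 MPa/HV = 1248 MPa = 1.248e+09 Pa.
Convert: Contact area A = π·d²/4 = π·(0.005283 m)²/4 = 2.192e-05 m².
As SI base values: W = 339.2 N, H = 1.248e+09 Pa, K = 1.000e-06.
Archard relation: V = K·W·L/H = 1.000e-06 · 339.2 · 8.230 / 1.248e+09 = 2.236e-12 m³.
Mean depth h = V/A = 2.236e-12 / 2.192e-05 = 1.020e-07 m.

value=1.020e-07 m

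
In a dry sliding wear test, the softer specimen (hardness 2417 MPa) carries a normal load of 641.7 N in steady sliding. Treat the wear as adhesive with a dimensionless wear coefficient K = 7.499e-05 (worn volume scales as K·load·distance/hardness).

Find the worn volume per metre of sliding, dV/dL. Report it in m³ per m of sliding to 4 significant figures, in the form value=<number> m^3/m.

Intermediates are shown rounded. The computation maintains full float precision — a lone final rounding, at four significant figures.
Convert: Hardness H = 2417 MPa = 2.417e+09 Pa.
In SI base units, W = 641.7 N, H = 2.417e+09 Pa, K = 7.499e-05.
Rate of wear dV/dL = K·W/H — distance-free: 7.499e-05 · 641.7 / 2.417e+09 = 1.991e-11 m³/m.

value=1.991e-11 m^3/m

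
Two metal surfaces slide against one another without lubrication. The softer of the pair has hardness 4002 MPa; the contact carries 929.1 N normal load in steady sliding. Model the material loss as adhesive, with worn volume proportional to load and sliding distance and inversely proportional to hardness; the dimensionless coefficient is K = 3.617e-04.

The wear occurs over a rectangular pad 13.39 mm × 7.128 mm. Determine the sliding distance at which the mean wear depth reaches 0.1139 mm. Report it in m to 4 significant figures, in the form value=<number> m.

Intermediates are printed rounded; all working math keeps full precision; rounded just once, at 4 significant digits.
Convert: Hardness H = 4002 MPa = 4.002e+09 Pa.
Convert: Pad sides 13.39 mm × 7.128 mm = 0.01339 m × 0.007128 m. Contact area A = 0.01339 m × 0.007128 m = 9.544e-05 m².
Convert: Depth limit h_lim = 0.1139 mm = 1.139e-04 m.
In SI base units, W = 929.1 N, H = 4.002e+09 Pa, K = 3.617e-04.
Limit volume V_lim = h_lim·A = 1.139e-04 · 9.544e-05 = 1.087e-08 m³.
Life L = V_lim·H/(K·W) = 1.087e-08 · 4.002e+09 / (3.617e-04 · 929.1) = 129.5 m.

value=129.5 m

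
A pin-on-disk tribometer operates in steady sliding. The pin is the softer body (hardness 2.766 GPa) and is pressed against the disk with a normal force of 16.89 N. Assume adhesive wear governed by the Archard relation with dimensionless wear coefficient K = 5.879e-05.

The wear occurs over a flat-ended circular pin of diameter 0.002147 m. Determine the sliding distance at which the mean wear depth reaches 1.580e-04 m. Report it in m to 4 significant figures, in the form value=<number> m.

value=1593 m

Each operation keeps full precision; the intermediates are displayed rounded, and one final rounding, at four significant digits.
Hardness H = 2.766 GPa = 2.766e+09 Pa.
Contact area A = π·d²/4 = π·(0.002147 m)²/4 = 3.620e-06 m².
In SI base units, W = 16.89 N, H = 2.766e+09 Pa, K = 5.879e-05.
Permissible volume V_lim = h_lim·A = 1.580e-04 · 3.620e-06 = 5.720e-10 m³.
Inverting, life L = V_lim·H/(K·W) = 5.720e-10 · 2.766e+09 / (5.879e-05 · 16.89) = 1593 m.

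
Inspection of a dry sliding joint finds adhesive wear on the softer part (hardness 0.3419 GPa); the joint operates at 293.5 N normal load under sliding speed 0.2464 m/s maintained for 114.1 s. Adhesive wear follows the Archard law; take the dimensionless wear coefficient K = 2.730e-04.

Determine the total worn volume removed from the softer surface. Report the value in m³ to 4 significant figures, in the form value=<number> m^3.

value=6.589e-09 m^3

Intermediates are displayed rounded, and all arithmetic keeps full float precision, and rounded just once, at four significant digits.
Convert: The distance L = v·t = 0.2464 m/s × 114.1 s = 28.11 m.
Convert: Hardness H = 0.3419 GPa = 3.419e+08 Pa.
In SI base units: W = 293.5 N, H = 3.419e+08 Pa, K = 2.730e-04.
The Archard volume V = K·W·L/H = 2.730e-04 · 293.5 · 28.11 / 3.419e+08 = 6.589e-09 m³.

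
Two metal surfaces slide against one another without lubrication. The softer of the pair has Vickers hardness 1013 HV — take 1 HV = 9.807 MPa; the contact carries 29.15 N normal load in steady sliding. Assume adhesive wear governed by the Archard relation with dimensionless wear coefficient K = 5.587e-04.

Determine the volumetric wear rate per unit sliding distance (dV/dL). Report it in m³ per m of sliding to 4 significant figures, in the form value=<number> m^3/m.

Intermediate values are printed rounded — the computation runs at exact precision; a lone final rounding: four significant digits.
Convert: Hardness H = 1013 HV × 9.807 MPa/HV = 9934 MPa = 9.934e+09 Pa.
As SI base values: W = 29.15 N, H = 9.934e+09 Pa, K = 5.587e-04.
The wear rate dV/dL = K·W/H, per unit distance: 5.587e-04 · 29.15 / 9.934e+09 = 1.639e-12 m³/m.

value=1.639e-12 m^3/m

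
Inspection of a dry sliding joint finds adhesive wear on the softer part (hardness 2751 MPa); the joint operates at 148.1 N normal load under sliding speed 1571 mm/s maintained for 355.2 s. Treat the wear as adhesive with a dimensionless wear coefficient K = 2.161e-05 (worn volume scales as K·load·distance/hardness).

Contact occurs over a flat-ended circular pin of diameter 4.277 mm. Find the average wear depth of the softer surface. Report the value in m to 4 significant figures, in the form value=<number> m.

Each operation holds full float precision. Intermediate values are printed rounded, and a single final rounding to 4 significant figures.
Convert: Sliding speed v = 1571 mm/s = 1.571 m/s. Distance covered L = v·t = 1.571 m/s × 355.2 s = 558.0 m.
Convert: Hardness H = 2751 MPa = 2.751e+09 Pa.
Convert: Pin diameter d = 4.277 mm = 0.004277 m. Contact area A = π·d²/4 = π·(0.004277 m)²/4 = 1.437e-05 m².
Expressed in SI base units: W = 148.1 N, H = 2.751e+09 Pa, K = 2.161e-05.
Wear volume V = K·W·L/H = 2.161e-05 · 148.1 · 558.0 / 2.751e+09 = 6.492e-10 m³.
Mean depth h = V/A = 6.492e-10 / 1.437e-05 = 4.519e-05 m.

value=4.519e-05 m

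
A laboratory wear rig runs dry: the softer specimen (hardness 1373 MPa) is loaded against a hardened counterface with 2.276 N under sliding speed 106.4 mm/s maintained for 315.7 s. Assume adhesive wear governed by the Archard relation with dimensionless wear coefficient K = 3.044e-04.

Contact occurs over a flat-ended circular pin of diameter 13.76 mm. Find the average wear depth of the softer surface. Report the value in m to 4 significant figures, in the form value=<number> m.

Shown intermediates are rounded — the algebra holds exact precision; rounded once at the end, at 4 significant figures.
Sliding speed v = 106.4 mm/s = 0.1064 m/s. Distance L = v·t = 0.1064 m/s × 315.7 s = 33.59 m.
Hardness H = 1373 MPa = 1.373e+09 Pa.
Pin diameter d = 13.76 mm = 0.01376 m. Contact area A = π·d²/4 = π·(0.01376 m)²/4 = 1.487e-04 m².
SI base units throughout: W = 2.276 N, H = 1.373e+09 Pa, K = 3.044e-04.
Archard relation: V = K·W·L/H = 3.044e-04 · 2.276 · 33.59 / 1.373e+09 = 1.695e-11 m³.
Average depth h = V/A = 1.695e-11 / 1.487e-04 = 1.140e-07 m.

value=1.140e-07 m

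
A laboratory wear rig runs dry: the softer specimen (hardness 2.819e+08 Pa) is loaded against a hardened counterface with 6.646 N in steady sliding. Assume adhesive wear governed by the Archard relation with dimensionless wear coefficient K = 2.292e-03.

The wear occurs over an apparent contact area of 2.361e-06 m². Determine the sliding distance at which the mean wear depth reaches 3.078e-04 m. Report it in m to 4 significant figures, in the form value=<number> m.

value=13.45 m

Every step maintains full precision — shown intermediates are rounded, and rounded just once: four significant figures.
As SI base values: W = 6.646 N, H = 2.819e+08 Pa, K = 2.292e-03.
Permissible volume V_lim = h_lim·A = 3.078e-04 · 2.361e-06 = 7.267e-10 m³.
Sliding life L = V_lim·H/(K·W) = 7.267e-10 · 2.819e+08 / (2.292e-03 · 6.646) = 13.45 m.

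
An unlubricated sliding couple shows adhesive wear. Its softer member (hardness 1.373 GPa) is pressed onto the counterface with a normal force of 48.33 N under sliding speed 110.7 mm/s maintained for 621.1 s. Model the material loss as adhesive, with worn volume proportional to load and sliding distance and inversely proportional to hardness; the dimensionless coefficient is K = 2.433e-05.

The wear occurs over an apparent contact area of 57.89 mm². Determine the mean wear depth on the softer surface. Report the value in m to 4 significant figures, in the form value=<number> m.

value=1.017e-06 m

Printed values are rounded. The computation carries full precision. Rounded just once, at 4 significant digits.
Sliding speed v = 110.7 mm/s = 0.1107 m/s. Total distance L = v·t = 0.1107 m/s × 621.1 s = 68.76 m.
Hardness H = 1.373 GPa = 1.373e+09 Pa.
Contact area A = 57.89 mm² = 5.789e-05 m².
In SI base units: W = 48.33 N, H = 1.373e+09 Pa, K = 2.433e-05.
The Archard volume V = K·W·L/H = 2.433e-05 · 48.33 · 68.76 / 1.373e+09 = 5.888e-11 m³.
Wear depth h = V/A = 5.888e-11 / 5.789e-05 = 1.017e-06 m.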